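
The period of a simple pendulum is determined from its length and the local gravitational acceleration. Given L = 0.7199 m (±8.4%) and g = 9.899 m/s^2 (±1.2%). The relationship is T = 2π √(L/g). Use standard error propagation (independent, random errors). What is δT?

0.0719 s

For a monomial T ∝ L^(1/2), g^(-1/2), fractional errors add in quadrature:
  (½·δL/L)² = (0.5×0.0840)² = 0.00176;  (−½·δg/g)² = (-0.5×0.0120)² = 3.6e-05
δT/T = √(0.00180) = 0.0424
T = 1.694 s, so δT = 0.0424 × 1.694 = 0.0719 s.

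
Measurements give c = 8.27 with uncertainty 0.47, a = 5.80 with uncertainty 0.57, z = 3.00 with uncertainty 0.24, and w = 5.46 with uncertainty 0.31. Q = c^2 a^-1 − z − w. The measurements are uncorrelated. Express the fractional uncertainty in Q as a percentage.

54.5%

Let p = c^2·a^-1 = 11.8. δp/p = √((2·δc/c)² + (-1·δa/a)²) = √(0.0129 + 0.00966) = 0.150, so δp = 1.77.
Q = p − z − w: δQ = √(δp² + δz² + δw²) = √(3.14 + 0.0576 + 0.0961) = 1.81
Q = 3.33, so δQ/Q = 1.81/3.33 = 0.545.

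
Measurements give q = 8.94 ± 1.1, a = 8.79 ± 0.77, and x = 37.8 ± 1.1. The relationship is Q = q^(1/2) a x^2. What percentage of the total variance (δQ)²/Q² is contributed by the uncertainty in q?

25.5%

(δQ/Q)² = (½·δq/q)² + (1·δa/a)² + (2·δx/x)²
  q term: (0.5×0.123)² = 0.00378
  a term: (1×0.0876)² = 0.00767
  x term: (2×0.0291)² = 0.00339
Total = 0.0148. Share from q = 0.00378/0.0148 = 0.255.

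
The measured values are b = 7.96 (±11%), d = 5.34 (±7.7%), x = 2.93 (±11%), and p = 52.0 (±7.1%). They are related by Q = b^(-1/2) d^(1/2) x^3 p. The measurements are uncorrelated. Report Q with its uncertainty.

Q is a product of powers, so relative uncertainties combine in quadrature:
  (−½·δb/b)² = (-0.5×0.110)² = 0.00302;  (½·δd/d)² = (0.5×0.0770)² = 0.00148;  (3·δx/x)² = (3×0.110)² = 0.109;  (1·δp/p)² = (1×0.0710)² = 0.00504
δQ/Q = √(0.118) = 0.344
Q = 1070, so δQ = 0.344 × 1070 = 369.

1070 ± 369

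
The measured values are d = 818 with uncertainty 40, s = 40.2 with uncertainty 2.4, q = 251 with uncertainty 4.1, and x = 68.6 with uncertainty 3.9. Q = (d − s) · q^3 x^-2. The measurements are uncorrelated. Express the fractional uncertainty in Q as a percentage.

Let u = d − s = 778. δu = √(δd² + δs²) = √(1600 + 5.76) = 40.1, so δu/u = 0.0515.
Q is then a monomial in u, q, x:
δQ/Q = √((δu/u)² + (3·δq/q)² + (-2·δx/x)²) = √(0.00265 + 0.00240 + 0.0129) = 0.134

13.4%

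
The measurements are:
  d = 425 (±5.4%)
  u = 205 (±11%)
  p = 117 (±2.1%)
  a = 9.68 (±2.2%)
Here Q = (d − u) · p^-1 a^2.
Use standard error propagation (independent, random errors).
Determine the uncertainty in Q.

Let w = d − u = 220. δw = √(δd² + δu²) = √(527 + 509) = 32.2, so δw/w = 0.146.
Q is then a monomial in w, p, a:
δQ/Q = √((δw/w)² + (-1·δp/p)² + (2·δa/a)²) = √(0.0214 + 0.000441 + 0.00194) = 0.154
Q = 176, so δQ = 0.154 × 176 = 27.2.

27.2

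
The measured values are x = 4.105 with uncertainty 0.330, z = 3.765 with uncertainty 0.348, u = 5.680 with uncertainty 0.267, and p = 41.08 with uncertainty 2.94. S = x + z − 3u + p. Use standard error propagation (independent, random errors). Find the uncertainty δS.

S is a linear combination, so absolute uncertainties add in quadrature:
  (δx)² = 0.109;  (δz)² = 0.121;  (3·δu)² = 0.642;  (δp)² = 8.64
δS = √(9.52) = 3.08

3.08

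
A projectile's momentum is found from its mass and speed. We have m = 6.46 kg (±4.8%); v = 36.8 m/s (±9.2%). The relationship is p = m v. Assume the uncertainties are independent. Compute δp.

Each factor contributes (exponent × relative error)² to (δp/p)²:
  (1·δm/m)² = (1×0.0480)² = 0.00230;  (1·δv/v)² = (1×0.0920)² = 0.00846
δp/p = √(0.0108) = 0.104
p = 238 kg·m/s, so δp = 0.104 × 238 = 24.7 kg·m/s.

24.7 kg·m/s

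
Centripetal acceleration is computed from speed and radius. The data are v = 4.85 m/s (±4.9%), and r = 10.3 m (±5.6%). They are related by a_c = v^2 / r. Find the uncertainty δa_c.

0.258 m/s^2

Each factor contributes (exponent × relative error)² to (δa_c/a_c)²:
  (2·δv/v)² = (2×0.0490)² = 0.00960;  (-1·δr/r)² = (-1×0.0560)² = 0.00314
δa_c/a_c = √(0.0127) = 0.113
a_c = 2.28 m/s^2, so δa_c = 0.113 × 2.28 = 0.258 m/s^2.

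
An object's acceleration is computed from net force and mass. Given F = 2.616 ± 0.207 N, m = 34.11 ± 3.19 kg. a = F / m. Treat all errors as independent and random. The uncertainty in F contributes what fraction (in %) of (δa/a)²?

41.7%

(δa/a)² = (1·δF/F)² + (-1·δm/m)²
  F term: (1×0.0791)² = 0.00626
  m term: (-1×0.0935)² = 0.00875
Total = 0.0150. Share from F = 0.00626/0.0150 = 0.417.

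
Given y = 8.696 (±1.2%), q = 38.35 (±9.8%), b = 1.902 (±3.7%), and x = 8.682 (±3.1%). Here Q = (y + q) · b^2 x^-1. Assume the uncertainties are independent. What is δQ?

2.22

Let u = y + q = 47.05. δu = √(δy² + δq²) = √(0.0109 + 14.1) = 3.76, so δu/u = 0.0799.
Q is then a monomial in u, b, x:
δQ/Q = √((δu/u)² + (2·δb/b)² + (-1·δx/x)²) = √(0.00639 + 0.00548 + 0.000961) = 0.113
Q = 19.60, so δQ = 0.113 × 19.60 = 2.22.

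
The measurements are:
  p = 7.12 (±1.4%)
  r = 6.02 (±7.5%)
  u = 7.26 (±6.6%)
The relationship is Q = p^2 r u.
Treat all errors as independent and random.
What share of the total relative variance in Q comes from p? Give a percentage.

7.28%

(δQ/Q)² = (2·δp/p)² + (1·δr/r)² + (1·δu/u)²
  p term: (2×0.0140)² = 0.000784
  r term: (1×0.0750)² = 0.00562
  u term: (1×0.0660)² = 0.00436
Total = 0.0108. Share from p = 0.000784/0.0108 = 0.0728.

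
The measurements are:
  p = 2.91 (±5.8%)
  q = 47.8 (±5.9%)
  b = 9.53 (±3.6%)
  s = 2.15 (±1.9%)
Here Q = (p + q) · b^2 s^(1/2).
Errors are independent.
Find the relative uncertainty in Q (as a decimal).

Let u = p + q = 50.7. δu = √(δp² + δq²) = √(0.0285 + 7.95) = 2.83, so δu/u = 0.0557.
Q is then a monomial in u, b, s:
δQ/Q = √((δu/u)² + (2·δb/b)² + (½·δs/s)²) = √(0.00310 + 0.00518 + 9.02e-05) = 0.0915

0.0915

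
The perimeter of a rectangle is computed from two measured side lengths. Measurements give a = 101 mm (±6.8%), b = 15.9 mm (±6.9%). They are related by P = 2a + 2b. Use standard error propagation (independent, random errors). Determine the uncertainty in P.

Each term contributes (cᵢ δxᵢ)² to (δP)²:
  (2·δa)² = 189;  (2·δb)² = 4.81
δP = √(193) = 13.9 mm

13.9 mm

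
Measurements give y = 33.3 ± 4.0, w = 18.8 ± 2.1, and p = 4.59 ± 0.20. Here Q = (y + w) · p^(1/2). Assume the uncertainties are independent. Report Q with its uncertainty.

Let u = y + w = 52.1. δu = √(δy² + δw²) = √(16.0 + 4.41) = 4.52, so δu/u = 0.0867.
Q is then a monomial in u, p:
δQ/Q = √((δu/u)² + (½·δp/p)²) = √(0.00752 + 0.000475) = 0.0894
Q = 112, so δQ = 0.0894 × 112 = 9.98.

112 ± 9.98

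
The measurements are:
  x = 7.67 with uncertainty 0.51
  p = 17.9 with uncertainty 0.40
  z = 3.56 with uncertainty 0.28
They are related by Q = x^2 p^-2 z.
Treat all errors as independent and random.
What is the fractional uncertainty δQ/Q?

Q is a product of powers, so relative uncertainties combine in quadrature:
  (2·δx/x)² = (2×0.0665)² = 0.0177;  (-2·δp/p)² = (-2×0.0223)² = 0.00200;  (1·δz/z)² = (1×0.0787)² = 0.00619
δQ/Q = √(0.0259) = 0.161

0.161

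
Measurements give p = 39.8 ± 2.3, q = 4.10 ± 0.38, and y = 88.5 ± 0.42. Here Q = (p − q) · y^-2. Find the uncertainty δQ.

Let u = p − q = 35.7. δu = √(δp² + δq²) = √(5.29 + 0.144) = 2.33, so δu/u = 0.0653.
Q is then a monomial in u, y:
δQ/Q = √((δu/u)² + (-2·δy/y)²) = √(0.00426 + 9.01e-05) = 0.0660
Q = 0.00456, so δQ = 0.0660 × 0.00456 = 0.000301.

0.000301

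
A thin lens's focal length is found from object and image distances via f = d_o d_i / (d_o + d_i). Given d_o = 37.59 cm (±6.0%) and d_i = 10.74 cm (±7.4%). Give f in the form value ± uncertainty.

∂f/∂d_o = (d_i/(d_o+d_i))² = 0.0494;  ∂f/∂d_i = (d_o/(d_o+d_i))² = 0.605
δf = √((∂f/∂d_o · δd_o)² + (∂f/∂d_i · δd_i)²) = √(0.0124 + 0.231) = 0.494 cm
f = 8.353 cm.

8.353 ± 0.494 cm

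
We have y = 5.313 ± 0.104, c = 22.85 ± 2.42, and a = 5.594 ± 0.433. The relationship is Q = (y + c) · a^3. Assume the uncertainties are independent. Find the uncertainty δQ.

Let u = y + c = 28.16. δu = √(δy² + δc²) = √(0.0108 + 5.86) = 2.42, so δu/u = 0.0860.
Q is then a monomial in u, a:
δQ/Q = √((δu/u)² + (3·δa/a)²) = √(0.00740 + 0.0539) = 0.248
Q = 4930, so δQ = 0.248 × 4930 = 1220.

1220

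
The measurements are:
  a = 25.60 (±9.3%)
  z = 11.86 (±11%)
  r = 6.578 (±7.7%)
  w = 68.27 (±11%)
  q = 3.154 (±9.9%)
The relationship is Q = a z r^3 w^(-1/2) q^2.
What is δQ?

Relative error in a monomial: (δQ/Q)² = Σ (nᵢ · δxᵢ/xᵢ)².
  (1·δa/a)² = (1×0.0930)² = 0.00865;  (1·δz/z)² = (1×0.110)² = 0.0121;  (3·δr/r)² = (3×0.0770)² = 0.0534;  (−½·δw/w)² = (-0.5×0.110)² = 0.00302;  (2·δq/q)² = (2×0.0990)² = 0.0392
δQ/Q = √(0.116) = 0.341
Q = 104000, so δQ = 0.341 × 104000 = 35500.

35500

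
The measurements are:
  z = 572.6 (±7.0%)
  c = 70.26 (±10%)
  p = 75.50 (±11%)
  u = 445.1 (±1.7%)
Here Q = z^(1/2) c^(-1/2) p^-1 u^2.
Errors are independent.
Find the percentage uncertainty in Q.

13.0%

Q is a product of powers, so relative uncertainties combine in quadrature:
  (½·δz/z)² = (0.5×0.0700)² = 0.00123;  (−½·δc/c)² = (-0.5×0.100)² = 0.00250;  (-1·δp/p)² = (-1×0.110)² = 0.0121;  (2·δu/u)² = (2×0.0170)² = 0.00116
δQ/Q = √(0.0170) = 0.130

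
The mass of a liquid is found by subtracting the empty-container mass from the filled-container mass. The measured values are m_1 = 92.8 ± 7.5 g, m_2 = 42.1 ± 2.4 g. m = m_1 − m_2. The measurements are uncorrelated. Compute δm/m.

Sums and differences: (δm)² = Σ (cᵢ δxᵢ)².
  (δm_1)² = 56.2;  (δm_2)² = 5.76
δm = √(62.0) = 7.87 g
m = 50.7 g, so δm/m = 7.87/50.7 = 0.155.

0.155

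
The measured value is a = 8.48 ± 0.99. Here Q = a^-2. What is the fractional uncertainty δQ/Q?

0.233

Q ∝ a^-2, so δQ/Q = |-2| · δa/a = 2 × 0.117 = 0.233.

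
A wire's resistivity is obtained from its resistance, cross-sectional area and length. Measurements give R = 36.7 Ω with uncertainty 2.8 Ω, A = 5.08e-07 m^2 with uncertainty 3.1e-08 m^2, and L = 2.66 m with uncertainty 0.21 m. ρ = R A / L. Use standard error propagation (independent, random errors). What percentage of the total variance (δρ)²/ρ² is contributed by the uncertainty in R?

(δρ/ρ)² = (1·δR/R)² + (1·δA/A)² + (-1·δL/L)²
  R term: (1×0.0763)² = 0.00582
  A term: (1×0.0610)² = 0.00372
  L term: (-1×0.0789)² = 0.00623
Total = 0.0158. Share from R = 0.00582/0.0158 = 0.369.

36.9%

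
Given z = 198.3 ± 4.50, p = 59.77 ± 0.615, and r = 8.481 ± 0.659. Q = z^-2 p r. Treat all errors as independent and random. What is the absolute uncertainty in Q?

Each factor contributes (exponent × relative error)² to (δQ/Q)²:
  (-2·δz/z)² = (-2×0.0227)² = 0.00206;  (1·δp/p)² = (1×0.0103)² = 0.000106;  (1·δr/r)² = (1×0.0777)² = 0.00604
δQ/Q = √(0.00820) = 0.0906
Q = 0.01289, so δQ = 0.0906 × 0.01289 = 0.00117.

0.00117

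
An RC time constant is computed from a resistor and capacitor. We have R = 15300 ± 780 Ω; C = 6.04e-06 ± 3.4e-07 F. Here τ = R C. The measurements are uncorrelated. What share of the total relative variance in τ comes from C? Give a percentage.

(δτ/τ)² = (1·δR/R)² + (1·δC/C)²
  R term: (1×0.0510)² = 0.00260
  C term: (1×0.0563)² = 0.00317
Total = 0.00577. Share from C = 0.00317/0.00577 = 0.549.

54.9%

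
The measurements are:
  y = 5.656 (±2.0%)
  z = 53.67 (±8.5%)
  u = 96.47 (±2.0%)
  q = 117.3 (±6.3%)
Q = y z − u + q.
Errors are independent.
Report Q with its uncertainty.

Let p = y·z = 303.6. δp/p = √((1·δy/y)² + (1·δz/z)²) = √(0.000400 + 0.00723) = 0.0873, so δp = 26.5.
Q = p − u + q: δQ = √(δp² + δu² + δq²) = √(703 + 3.72 + 54.6) = 27.6
Q = 324.4.

324.4 ± 27.6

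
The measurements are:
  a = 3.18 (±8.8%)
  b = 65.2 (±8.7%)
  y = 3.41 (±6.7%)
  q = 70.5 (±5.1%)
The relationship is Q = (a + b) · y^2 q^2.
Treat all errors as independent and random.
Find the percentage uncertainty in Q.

18.8%

Let u = a + b = 68.4. δu = √(δa² + δb²) = √(0.0783 + 32.2) = 5.68, so δu/u = 0.0831.
Q is then a monomial in u, y, q:
δQ/Q = √((δu/u)² + (2·δy/y)² + (2·δq/q)²) = √(0.00690 + 0.0180 + 0.0104) = 0.188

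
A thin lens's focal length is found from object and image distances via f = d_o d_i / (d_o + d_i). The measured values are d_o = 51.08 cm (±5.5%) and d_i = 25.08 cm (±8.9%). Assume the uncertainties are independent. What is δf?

∂f/∂d_o = (d_i/(d_o+d_i))² = 0.108;  ∂f/∂d_i = (d_o/(d_o+d_i))² = 0.450
δf = √((∂f/∂d_o · δd_o)² + (∂f/∂d_i · δd_i)²) = √(0.0928 + 1.01) = 1.05 cm

1.05 cm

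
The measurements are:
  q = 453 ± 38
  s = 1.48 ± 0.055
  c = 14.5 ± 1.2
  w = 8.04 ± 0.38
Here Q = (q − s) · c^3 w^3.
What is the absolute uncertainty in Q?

2.13e+08

Let u = q − s = 452. δu = √(δq² + δs²) = √(1440 + 0.00302) = 38.0, so δu/u = 0.0842.
Q is then a monomial in u, c, w:
δQ/Q = √((δu/u)² + (3·δc/c)² + (3·δw/w)²) = √(0.00708 + 0.0616 + 0.0201) = 0.298
Q = 7.15e+08, so δQ = 0.298 × 7.15e+08 = 2.13e+08.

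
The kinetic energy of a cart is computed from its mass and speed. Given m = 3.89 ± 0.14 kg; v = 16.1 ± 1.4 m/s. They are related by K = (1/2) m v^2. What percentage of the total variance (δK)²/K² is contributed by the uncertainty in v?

(δK/K)² = (1·δm/m)² + (2·δv/v)²
  m term: (1×0.0360)² = 0.00130
  v term: (2×0.0870)² = 0.0302
Total = 0.0315. Share from v = 0.0302/0.0315 = 0.959.

95.9%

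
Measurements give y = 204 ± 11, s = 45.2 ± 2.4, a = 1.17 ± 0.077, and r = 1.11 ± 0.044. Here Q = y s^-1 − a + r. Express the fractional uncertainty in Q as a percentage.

7.92%

Let p = y·s^-1 = 4.51. δp/p = √((1·δy/y)² + (-1·δs/s)²) = √(0.00291 + 0.00282) = 0.0757, so δp = 0.342.
Q = p − a + r: δQ = √(δp² + δa² + δr²) = √(0.117 + 0.00593 + 0.00194) = 0.353
Q = 4.45, so δQ/Q = 0.353/4.45 = 0.0792.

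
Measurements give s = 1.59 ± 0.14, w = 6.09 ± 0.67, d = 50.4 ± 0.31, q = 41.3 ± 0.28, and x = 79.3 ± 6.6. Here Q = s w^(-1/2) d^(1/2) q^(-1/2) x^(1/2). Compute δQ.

0.710

Relative error in a monomial: (δQ/Q)² = Σ (nᵢ · δxᵢ/xᵢ)².
  (1·δs/s)² = (1×0.0881)² = 0.00775;  (−½·δw/w)² = (-0.5×0.110)² = 0.00303;  (½·δd/d)² = (0.5×0.00615)² = 9.46e-06;  (−½·δq/q)² = (-0.5×0.00678)² = 1.15e-05;  (½·δx/x)² = (0.5×0.0832)² = 0.00173
δQ/Q = √(0.0125) = 0.112
Q = 6.34, so δQ = 0.112 × 6.34 = 0.710.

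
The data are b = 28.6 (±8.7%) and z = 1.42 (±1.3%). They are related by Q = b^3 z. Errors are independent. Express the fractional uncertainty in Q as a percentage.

26.1%

For a monomial Q ∝ b^3, z, fractional errors add in quadrature:
  (3·δb/b)² = (3×0.0870)² = 0.0681;  (1·δz/z)² = (1×0.0130)² = 0.000169
δQ/Q = √(0.0683) = 0.261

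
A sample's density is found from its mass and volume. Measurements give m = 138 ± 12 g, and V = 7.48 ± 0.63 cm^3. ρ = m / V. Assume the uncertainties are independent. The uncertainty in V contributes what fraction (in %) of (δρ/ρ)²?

48.4%

(δρ/ρ)² = (1·δm/m)² + (-1·δV/V)²
  m term: (1×0.0870)² = 0.00756
  V term: (-1×0.0842)² = 0.00709
Total = 0.0147. Share from V = 0.00709/0.0147 = 0.484.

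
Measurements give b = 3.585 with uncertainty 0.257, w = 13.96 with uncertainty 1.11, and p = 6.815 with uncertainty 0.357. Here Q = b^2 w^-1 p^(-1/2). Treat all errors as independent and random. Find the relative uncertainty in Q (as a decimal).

Relative error in a monomial: (δQ/Q)² = Σ (nᵢ · δxᵢ/xᵢ)².
  (2·δb/b)² = (2×0.0717)² = 0.0206;  (-1·δw/w)² = (-1×0.0795)² = 0.00632;  (−½·δp/p)² = (-0.5×0.0524)² = 0.000686
δQ/Q = √(0.0276) = 0.166

0.166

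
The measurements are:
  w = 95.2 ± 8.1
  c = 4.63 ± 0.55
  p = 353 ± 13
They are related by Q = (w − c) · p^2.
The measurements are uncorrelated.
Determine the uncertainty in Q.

1.31e+06

Let u = w − c = 90.6. δu = √(δw² + δc²) = √(65.6 + 0.303) = 8.12, so δu/u = 0.0896.
Q is then a monomial in u, p:
δQ/Q = √((δu/u)² + (2·δp/p)²) = √(0.00804 + 0.00542) = 0.116
Q = 1.13e+07, so δQ = 0.116 × 1.13e+07 = 1.31e+06.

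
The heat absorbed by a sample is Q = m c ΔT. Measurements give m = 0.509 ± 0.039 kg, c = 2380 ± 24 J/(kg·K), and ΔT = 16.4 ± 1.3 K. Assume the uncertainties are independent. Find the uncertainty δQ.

For a monomial Q ∝ m, c, ΔT, fractional errors add in quadrature:
  (1·δm/m)² = (1×0.0766)² = 0.00587;  (1·δc/c)² = (1×0.0101)² = 0.000102;  (1·δΔT/ΔT)² = (1×0.0793)² = 0.00628
δQ/Q = √(0.0123) = 0.111
Q = 19900 J, so δQ = 0.111 × 19900 = 2200 J.

2200 J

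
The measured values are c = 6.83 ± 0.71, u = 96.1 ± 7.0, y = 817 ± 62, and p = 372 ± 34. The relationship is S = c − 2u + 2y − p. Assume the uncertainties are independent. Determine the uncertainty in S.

Each term contributes (cᵢ δxᵢ)² to (δS)²:
  (δc)² = 0.504;  (2·δu)² = 196;  (2·δy)² = 15400;  (δp)² = 1160
δS = √(16700) = 129

129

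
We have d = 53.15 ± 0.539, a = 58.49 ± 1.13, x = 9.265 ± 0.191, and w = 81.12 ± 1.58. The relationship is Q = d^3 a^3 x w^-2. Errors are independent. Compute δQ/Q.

0.0789

Each factor contributes (exponent × relative error)² to (δQ/Q)²:
  (3·δd/d)² = (3×0.0101)² = 0.000926;  (3·δa/a)² = (3×0.0193)² = 0.00336;  (1·δx/x)² = (1×0.0206)² = 0.000425;  (-2·δw/w)² = (-2×0.0195)² = 0.00152
δQ/Q = √(0.00623) = 0.0789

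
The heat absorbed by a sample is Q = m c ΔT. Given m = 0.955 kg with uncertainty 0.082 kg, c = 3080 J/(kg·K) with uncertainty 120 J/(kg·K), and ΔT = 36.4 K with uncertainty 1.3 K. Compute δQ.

10800 J

Relative error in a monomial: (δQ/Q)² = Σ (nᵢ · δxᵢ/xᵢ)².
  (1·δm/m)² = (1×0.0859)² = 0.00737;  (1·δc/c)² = (1×0.0390)² = 0.00152;  (1·δΔT/ΔT)² = (1×0.0357)² = 0.00128
δQ/Q = √(0.0102) = 0.101
Q = 1.07e+05 J, so δQ = 0.101 × 1.07e+05 = 10800 J.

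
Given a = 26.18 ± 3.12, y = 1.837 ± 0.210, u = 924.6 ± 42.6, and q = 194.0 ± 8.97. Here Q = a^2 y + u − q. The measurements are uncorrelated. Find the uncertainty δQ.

336

Let p = a^2·y = 1259. δp/p = √((2·δa/a)² + (1·δy/y)²) = √(0.0568 + 0.0131) = 0.264, so δp = 333.
Q = p + u − q: δQ = √(δp² + δu² + δq²) = √(1.11e+05 + 1810 + 80.5) = 336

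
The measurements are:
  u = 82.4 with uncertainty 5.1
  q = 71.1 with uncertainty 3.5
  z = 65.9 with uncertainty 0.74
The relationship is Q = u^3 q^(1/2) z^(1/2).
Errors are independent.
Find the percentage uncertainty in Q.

18.7%

Since Q is a product/quotient, work with relative uncertainties:
  (3·δu/u)² = (3×0.0619)² = 0.0345;  (½·δq/q)² = (0.5×0.0492)² = 0.000606;  (½·δz/z)² = (0.5×0.0112)² = 3.15e-05
δQ/Q = √(0.0351) = 0.187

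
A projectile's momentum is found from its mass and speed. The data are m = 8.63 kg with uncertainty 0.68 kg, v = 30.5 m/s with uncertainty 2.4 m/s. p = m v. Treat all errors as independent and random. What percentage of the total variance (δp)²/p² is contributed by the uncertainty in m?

50.1%

(δp/p)² = (1·δm/m)² + (1·δv/v)²
  m term: (1×0.0788)² = 0.00621
  v term: (1×0.0787)² = 0.00619
Total = 0.0124. Share from m = 0.00621/0.0124 = 0.501.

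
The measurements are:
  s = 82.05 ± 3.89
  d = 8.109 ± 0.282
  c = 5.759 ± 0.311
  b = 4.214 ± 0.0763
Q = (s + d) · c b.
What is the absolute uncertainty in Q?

Let u = s + d = 90.16. δu = √(δs² + δd²) = √(15.1 + 0.0795) = 3.90, so δu/u = 0.0433.
Q is then a monomial in u, c, b:
δQ/Q = √((δu/u)² + (1·δc/c)² + (1·δb/b)²) = √(0.00187 + 0.00292 + 0.000328) = 0.0715
Q = 2188, so δQ = 0.0715 × 2188 = 156.

156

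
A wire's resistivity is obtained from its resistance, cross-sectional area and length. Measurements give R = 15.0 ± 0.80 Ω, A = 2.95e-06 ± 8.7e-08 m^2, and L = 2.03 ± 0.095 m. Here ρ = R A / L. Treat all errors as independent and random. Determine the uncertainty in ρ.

Relative error in a monomial: (δρ/ρ)² = Σ (nᵢ · δxᵢ/xᵢ)².
  (1·δR/R)² = (1×0.0533)² = 0.00284;  (1·δA/A)² = (1×0.0295)² = 0.000870;  (-1·δL/L)² = (-1×0.0468)² = 0.00219
δρ/ρ = √(0.00590) = 0.0768
ρ = 2.18e-05 Ω·m, so δρ = 0.0768 × 2.18e-05 = 1.67e-06 Ω·m.

1.67e-06 Ω·m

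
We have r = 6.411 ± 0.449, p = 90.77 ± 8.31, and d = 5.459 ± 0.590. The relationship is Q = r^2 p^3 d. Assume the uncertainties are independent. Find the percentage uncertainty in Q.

Q is a product of powers, so relative uncertainties combine in quadrature:
  (2·δr/r)² = (2×0.0700)² = 0.0196;  (3·δp/p)² = (3×0.0916)² = 0.0754;  (1·δd/d)² = (1×0.108)² = 0.0117
δQ/Q = √(0.107) = 0.327

32.7%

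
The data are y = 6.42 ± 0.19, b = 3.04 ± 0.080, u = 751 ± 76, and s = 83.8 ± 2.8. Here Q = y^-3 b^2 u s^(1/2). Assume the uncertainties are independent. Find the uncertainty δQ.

34.9

Q is a product of powers, so relative uncertainties combine in quadrature:
  (-3·δy/y)² = (-3×0.0296)² = 0.00788;  (2·δb/b)² = (2×0.0263)² = 0.00277;  (1·δu/u)² = (1×0.101)² = 0.0102;  (½·δs/s)² = (0.5×0.0334)² = 0.000279
δQ/Q = √(0.0212) = 0.146
Q = 240, so δQ = 0.146 × 240 = 34.9.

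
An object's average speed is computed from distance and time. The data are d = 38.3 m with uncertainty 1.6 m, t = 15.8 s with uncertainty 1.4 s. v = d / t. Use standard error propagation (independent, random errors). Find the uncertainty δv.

0.237 m/s

Relative error in a monomial: (δv/v)² = Σ (nᵢ · δxᵢ/xᵢ)².
  (1·δd/d)² = (1×0.0418)² = 0.00175;  (-1·δt/t)² = (-1×0.0886)² = 0.00785
δv/v = √(0.00960) = 0.0980
v = 2.42 m/s, so δv = 0.0980 × 2.42 = 0.237 m/s.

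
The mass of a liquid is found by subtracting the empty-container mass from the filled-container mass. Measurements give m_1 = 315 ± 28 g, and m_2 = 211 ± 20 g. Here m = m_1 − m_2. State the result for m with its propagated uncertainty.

Each term contributes (cᵢ δxᵢ)² to (δm)²:
  (δm_1)² = 784;  (δm_2)² = 400
δm = √(1180) = 34.4 g
m = 104 g.

104 ± 34.4 g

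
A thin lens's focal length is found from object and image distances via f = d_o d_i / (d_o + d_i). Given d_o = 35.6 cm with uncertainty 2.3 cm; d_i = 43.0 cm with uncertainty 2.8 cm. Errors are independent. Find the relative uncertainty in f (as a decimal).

0.0460

∂f/∂d_o = (d_i/(d_o+d_i))² = 0.299;  ∂f/∂d_i = (d_o/(d_o+d_i))² = 0.205
δf = √((∂f/∂d_o · δd_o)² + (∂f/∂d_i · δd_i)²) = √(0.474 + 0.330) = 0.897 cm
f = 19.5 cm, so δf/f = 0.897/19.5 = 0.0460.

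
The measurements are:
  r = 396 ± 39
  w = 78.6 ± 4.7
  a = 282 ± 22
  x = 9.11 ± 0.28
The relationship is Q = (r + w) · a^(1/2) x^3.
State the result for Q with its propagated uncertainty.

(6.03 ± 0.783) × 10^6

Let u = r + w = 475. δu = √(δr² + δw²) = √(1520 + 22.1) = 39.3, so δu/u = 0.0828.
Q is then a monomial in u, a, x:
δQ/Q = √((δu/u)² + (½·δa/a)² + (3·δx/x)²) = √(0.00685 + 0.00152 + 0.00850) = 0.130
Q = 6.03e+06, so δQ = 0.130 × 6.03e+06 = 7.83e+05.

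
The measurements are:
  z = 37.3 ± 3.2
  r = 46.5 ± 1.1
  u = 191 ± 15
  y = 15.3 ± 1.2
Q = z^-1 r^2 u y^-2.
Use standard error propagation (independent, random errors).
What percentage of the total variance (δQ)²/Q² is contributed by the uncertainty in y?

60.9%

(δQ/Q)² = (-1·δz/z)² + (2·δr/r)² + (1·δu/u)² + (-2·δy/y)²
  z term: (-1×0.0858)² = 0.00736
  r term: (2×0.0237)² = 0.00224
  u term: (1×0.0785)² = 0.00617
  y term: (-2×0.0784)² = 0.0246
Total = 0.0404. Share from y = 0.0246/0.0404 = 0.609.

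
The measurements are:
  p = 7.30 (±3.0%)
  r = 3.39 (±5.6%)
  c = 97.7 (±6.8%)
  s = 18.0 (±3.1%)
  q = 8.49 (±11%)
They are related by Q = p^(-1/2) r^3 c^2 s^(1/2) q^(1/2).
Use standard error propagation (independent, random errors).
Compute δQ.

For a monomial Q ∝ p^(-1/2), r^3, c^2, s^(1/2), q^(1/2), fractional errors add in quadrature:
  (−½·δp/p)² = (-0.5×0.0300)² = 0.000225;  (3·δr/r)² = (3×0.0560)² = 0.0282;  (2·δc/c)² = (2×0.0680)² = 0.0185;  (½·δs/s)² = (0.5×0.0310)² = 0.000240;  (½·δq/q)² = (0.5×0.110)² = 0.00302
δQ/Q = √(0.0502) = 0.224
Q = 1.7e+06, so δQ = 0.224 × 1.7e+06 = 3.81e+05.

3.81e+05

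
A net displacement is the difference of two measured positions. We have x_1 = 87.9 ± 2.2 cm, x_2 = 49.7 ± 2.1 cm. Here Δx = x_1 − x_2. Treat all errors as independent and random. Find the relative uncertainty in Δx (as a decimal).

Sums and differences: (δΔx)² = Σ (cᵢ δxᵢ)².
  (δx_1)² = 4.84;  (δx_2)² = 4.41
δΔx = √(9.25) = 3.04 cm
Δx = 38.2 cm, so δΔx/Δx = 3.04/38.2 = 0.0796.

0.0796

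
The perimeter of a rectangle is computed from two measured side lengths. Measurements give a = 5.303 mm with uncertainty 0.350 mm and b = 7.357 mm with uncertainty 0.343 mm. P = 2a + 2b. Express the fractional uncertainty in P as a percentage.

3.87%

Each term contributes (cᵢ δxᵢ)² to (δP)²:
  (2·δa)² = 0.490;  (2·δb)² = 0.471
δP = √(0.961) = 0.980 mm
P = 25.32 mm, so δP/P = 0.980/25.32 = 0.0387.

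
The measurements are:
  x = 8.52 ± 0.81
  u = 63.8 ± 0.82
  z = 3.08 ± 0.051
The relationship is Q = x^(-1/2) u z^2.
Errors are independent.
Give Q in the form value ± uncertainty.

For a monomial Q ∝ x^(-1/2), u, z^2, fractional errors add in quadrature:
  (−½·δx/x)² = (-0.5×0.0951)² = 0.00226;  (1·δu/u)² = (1×0.0129)² = 0.000165;  (2·δz/z)² = (2×0.0166)² = 0.00110
δQ/Q = √(0.00352) = 0.0593
Q = 207, so δQ = 0.0593 × 207 = 12.3.

207 ± 12.3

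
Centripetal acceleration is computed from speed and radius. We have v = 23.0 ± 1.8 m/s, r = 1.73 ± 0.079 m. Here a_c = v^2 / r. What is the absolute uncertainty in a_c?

Products/powers → add relative errors in quadrature, weighted by exponent:
  (2·δv/v)² = (2×0.0783)² = 0.0245;  (-1·δr/r)² = (-1×0.0457)² = 0.00209
δa_c/a_c = √(0.0266) = 0.163
a_c = 306 m/s^2, so δa_c = 0.163 × 306 = 49.9 m/s^2.

49.9 m/s^2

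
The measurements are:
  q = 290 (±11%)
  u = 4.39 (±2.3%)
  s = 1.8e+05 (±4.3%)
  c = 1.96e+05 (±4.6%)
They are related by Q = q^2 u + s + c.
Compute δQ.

82500

Let p = q^2·u = 3.69e+05. δp/p = √((2·δq/q)² + (1·δu/u)²) = √(0.0484 + 0.000529) = 0.221, so δp = 81700.
Q = p + s + c: δQ = √(δp² + δs² + δc²) = √(6.67e+09 + 5.99e+07 + 8.13e+07) = 82500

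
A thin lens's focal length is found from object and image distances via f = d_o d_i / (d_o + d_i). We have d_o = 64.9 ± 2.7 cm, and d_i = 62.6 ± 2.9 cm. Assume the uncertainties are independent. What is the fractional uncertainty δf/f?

0.0312

∂f/∂d_o = (d_i/(d_o+d_i))² = 0.241;  ∂f/∂d_i = (d_o/(d_o+d_i))² = 0.259
δf = √((∂f/∂d_o · δd_o)² + (∂f/∂d_i · δd_i)²) = √(0.424 + 0.565) = 0.994 cm
f = 31.9 cm, so δf/f = 0.994/31.9 = 0.0312.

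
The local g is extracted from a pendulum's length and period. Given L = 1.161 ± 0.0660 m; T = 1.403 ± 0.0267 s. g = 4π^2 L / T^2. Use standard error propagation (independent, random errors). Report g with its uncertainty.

23.29 ± 1.59 m/s^2

g is a product of powers, so relative uncertainties combine in quadrature:
  (1·δL/L)² = (1×0.0568)² = 0.00323;  (-2·δT/T)² = (-2×0.0190)² = 0.00145
δg/g = √(0.00468) = 0.0684
g = 23.29 m/s^2, so δg = 0.0684 × 23.29 = 1.59 m/s^2.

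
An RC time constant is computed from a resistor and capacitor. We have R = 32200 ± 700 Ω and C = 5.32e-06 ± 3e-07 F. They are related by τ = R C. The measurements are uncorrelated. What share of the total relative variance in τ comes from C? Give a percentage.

(δτ/τ)² = (1·δR/R)² + (1·δC/C)²
  R term: (1×0.0217)² = 0.000473
  C term: (1×0.0564)² = 0.00318
Total = 0.00365. Share from C = 0.00318/0.00365 = 0.871.

87.1%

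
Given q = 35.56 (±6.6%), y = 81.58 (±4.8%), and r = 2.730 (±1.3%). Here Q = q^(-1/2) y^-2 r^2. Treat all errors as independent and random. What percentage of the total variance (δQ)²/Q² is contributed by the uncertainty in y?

83.9%

(δQ/Q)² = (−½·δq/q)² + (-2·δy/y)² + (2·δr/r)²
  q term: (-0.5×0.0660)² = 0.00109
  y term: (-2×0.0480)² = 0.00922
  r term: (2×0.0130)² = 0.000676
Total = 0.0110. Share from y = 0.00922/0.0110 = 0.839.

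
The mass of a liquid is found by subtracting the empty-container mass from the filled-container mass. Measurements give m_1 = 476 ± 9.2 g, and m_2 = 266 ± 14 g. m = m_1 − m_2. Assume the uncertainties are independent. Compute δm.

16.8 g

For a sum/difference, combine absolute errors in quadrature:
  (δm_1)² = 84.6;  (δm_2)² = 196
δm = √(281) = 16.8 g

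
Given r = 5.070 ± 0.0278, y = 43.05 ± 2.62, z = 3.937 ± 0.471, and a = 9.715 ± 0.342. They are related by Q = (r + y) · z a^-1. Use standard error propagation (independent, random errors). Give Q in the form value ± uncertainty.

19.50 ± 2.65

Let u = r + y = 48.12. δu = √(δr² + δy²) = √(0.000773 + 6.86) = 2.62, so δu/u = 0.0545.
Q is then a monomial in u, z, a:
δQ/Q = √((δu/u)² + (1·δz/z)² + (-1·δa/a)²) = √(0.00296 + 0.0143 + 0.00124) = 0.136
Q = 19.50, so δQ = 0.136 × 19.50 = 2.65.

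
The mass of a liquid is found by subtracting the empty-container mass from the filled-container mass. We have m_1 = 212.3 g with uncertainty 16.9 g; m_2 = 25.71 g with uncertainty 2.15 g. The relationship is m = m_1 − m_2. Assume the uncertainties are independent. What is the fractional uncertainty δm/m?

For a sum/difference, combine absolute errors in quadrature:
  (δm_1)² = 286;  (δm_2)² = 4.62
δm = √(290) = 17.0 g
m = 186.6 g, so δm/m = 17.0/186.6 = 0.0913.

0.0913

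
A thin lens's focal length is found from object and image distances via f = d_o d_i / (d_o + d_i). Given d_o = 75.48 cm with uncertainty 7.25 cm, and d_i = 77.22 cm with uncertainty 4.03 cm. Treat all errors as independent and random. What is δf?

∂f/∂d_o = (d_i/(d_o+d_i))² = 0.256;  ∂f/∂d_i = (d_o/(d_o+d_i))² = 0.244
δf = √((∂f/∂d_o · δd_o)² + (∂f/∂d_i · δd_i)²) = √(3.44 + 0.970) = 2.10 cm

2.10 cm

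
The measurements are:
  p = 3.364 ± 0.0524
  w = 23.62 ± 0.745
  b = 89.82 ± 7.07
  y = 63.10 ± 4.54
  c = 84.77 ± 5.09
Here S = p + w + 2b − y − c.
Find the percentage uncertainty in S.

Each term contributes (cᵢ δxᵢ)² to (δS)²:
  (δp)² = 0.00275;  (δw)² = 0.555;  (2·δb)² = 200;  (δy)² = 20.6;  (δc)² = 25.9
δS = √(247) = 15.7
S = 58.75, so δS/S = 15.7/58.75 = 0.268.

26.8%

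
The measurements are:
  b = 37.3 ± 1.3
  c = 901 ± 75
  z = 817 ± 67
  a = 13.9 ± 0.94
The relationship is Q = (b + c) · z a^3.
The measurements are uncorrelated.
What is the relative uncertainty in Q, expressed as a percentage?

Let u = b + c = 938. δu = √(δb² + δc²) = √(1.69 + 5620) = 75.0, so δu/u = 0.0799.
Q is then a monomial in u, z, a:
δQ/Q = √((δu/u)² + (1·δz/z)² + (3·δa/a)²) = √(0.00639 + 0.00673 + 0.0412) = 0.233

23.3%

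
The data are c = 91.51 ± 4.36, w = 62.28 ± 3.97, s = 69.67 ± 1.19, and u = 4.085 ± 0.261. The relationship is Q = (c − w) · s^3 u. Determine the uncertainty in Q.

8.79e+06

Let h = c − w = 29.23. δh = √(δc² + δw²) = √(19.0 + 15.8) = 5.90, so δh/h = 0.202.
Q is then a monomial in h, s, u:
δQ/Q = √((δh/h)² + (3·δs/s)² + (1·δu/u)²) = √(0.0407 + 0.00263 + 0.00408) = 0.218
Q = 4.038e+07, so δQ = 0.218 × 4.038e+07 = 8.79e+06.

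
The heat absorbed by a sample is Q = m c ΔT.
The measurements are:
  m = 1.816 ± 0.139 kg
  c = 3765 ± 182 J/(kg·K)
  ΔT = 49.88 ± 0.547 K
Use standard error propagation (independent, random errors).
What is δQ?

31100 J

Products/powers → add relative errors in quadrature, weighted by exponent:
  (1·δm/m)² = (1×0.0765)² = 0.00586;  (1·δc/c)² = (1×0.0483)² = 0.00234;  (1·δΔT/ΔT)² = (1×0.0110)² = 0.000120
δQ/Q = √(0.00832) = 0.0912
Q = 341000 J, so δQ = 0.0912 × 341000 = 31100 J.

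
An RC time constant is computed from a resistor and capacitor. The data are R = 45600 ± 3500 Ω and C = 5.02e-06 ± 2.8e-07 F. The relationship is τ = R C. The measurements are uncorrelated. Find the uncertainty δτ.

Products/powers → add relative errors in quadrature, weighted by exponent:
  (1·δR/R)² = (1×0.0768)² = 0.00589;  (1·δC/C)² = (1×0.0558)² = 0.00311
δτ/τ = √(0.00900) = 0.0949
τ = 0.229 s, so δτ = 0.0949 × 0.229 = 0.0217 s.

0.0217 s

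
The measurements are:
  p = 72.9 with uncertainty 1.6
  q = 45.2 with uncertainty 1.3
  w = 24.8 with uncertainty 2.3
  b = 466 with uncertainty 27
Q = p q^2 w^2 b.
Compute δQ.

Products/powers → add relative errors in quadrature, weighted by exponent:
  (1·δp/p)² = (1×0.0219)² = 0.000482;  (2·δq/q)² = (2×0.0288)² = 0.00331;  (2·δw/w)² = (2×0.0927)² = 0.0344;  (1·δb/b)² = (1×0.0579)² = 0.00336
δQ/Q = √(0.0416) = 0.204
Q = 4.27e+10, so δQ = 0.204 × 4.27e+10 = 8.7e+09.

8.7e+09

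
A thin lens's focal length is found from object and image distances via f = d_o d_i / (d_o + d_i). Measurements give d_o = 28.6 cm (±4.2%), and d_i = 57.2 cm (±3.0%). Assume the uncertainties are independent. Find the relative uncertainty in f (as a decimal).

0.0297

∂f/∂d_o = (d_i/(d_o+d_i))² = 0.444;  ∂f/∂d_i = (d_o/(d_o+d_i))² = 0.111
δf = √((∂f/∂d_o · δd_o)² + (∂f/∂d_i · δd_i)²) = √(0.285 + 0.0364) = 0.567 cm
f = 19.1 cm, so δf/f = 0.567/19.1 = 0.0297.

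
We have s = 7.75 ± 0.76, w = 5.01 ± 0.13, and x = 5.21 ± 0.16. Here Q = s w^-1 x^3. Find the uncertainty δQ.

30.0

Each factor contributes (exponent × relative error)² to (δQ/Q)²:
  (1·δs/s)² = (1×0.0981)² = 0.00962;  (-1·δw/w)² = (-1×0.0259)² = 0.000673;  (3·δx/x)² = (3×0.0307)² = 0.00849
δQ/Q = √(0.0188) = 0.137
Q = 219, so δQ = 0.137 × 219 = 30.0.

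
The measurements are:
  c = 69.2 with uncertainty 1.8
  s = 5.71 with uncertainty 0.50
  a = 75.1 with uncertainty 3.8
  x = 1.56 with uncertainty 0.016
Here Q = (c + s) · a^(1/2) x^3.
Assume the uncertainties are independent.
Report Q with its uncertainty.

2460 ± 116

Let u = c + s = 74.9. δu = √(δc² + δs²) = √(3.24 + 0.250) = 1.87, so δu/u = 0.0249.
Q is then a monomial in u, a, x:
δQ/Q = √((δu/u)² + (½·δa/a)² + (3·δx/x)²) = √(0.000622 + 0.000640 + 0.000947) = 0.0470
Q = 2460, so δQ = 0.0470 × 2460 = 116.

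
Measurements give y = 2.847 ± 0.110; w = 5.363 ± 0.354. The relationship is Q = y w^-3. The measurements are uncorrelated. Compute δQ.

Q is a product of powers, so relative uncertainties combine in quadrature:
  (1·δy/y)² = (1×0.0386)² = 0.00149;  (-3·δw/w)² = (-3×0.0660)² = 0.0392
δQ/Q = √(0.0407) = 0.202
Q = 0.01846, so δQ = 0.202 × 0.01846 = 0.00372.

0.00372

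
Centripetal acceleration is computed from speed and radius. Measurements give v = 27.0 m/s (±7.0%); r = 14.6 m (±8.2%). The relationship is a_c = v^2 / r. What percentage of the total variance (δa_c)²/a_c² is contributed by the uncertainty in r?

(δa_c/a_c)² = (2·δv/v)² + (-1·δr/r)²
  v term: (2×0.0700)² = 0.0196
  r term: (-1×0.0820)² = 0.00672
Total = 0.0263. Share from r = 0.00672/0.0263 = 0.255.

25.5%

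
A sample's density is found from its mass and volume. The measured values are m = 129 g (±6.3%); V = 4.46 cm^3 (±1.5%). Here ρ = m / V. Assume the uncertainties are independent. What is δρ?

1.87 g/cm^3

Products/powers → add relative errors in quadrature, weighted by exponent:
  (1·δm/m)² = (1×0.0630)² = 0.00397;  (-1·δV/V)² = (-1×0.0150)² = 0.000225
δρ/ρ = √(0.00419) = 0.0648
ρ = 28.9 g/cm^3, so δρ = 0.0648 × 28.9 = 1.87 g/cm^3.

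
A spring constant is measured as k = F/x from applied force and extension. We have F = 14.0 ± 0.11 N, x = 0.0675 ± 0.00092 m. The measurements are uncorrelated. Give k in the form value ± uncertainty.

207 ± 3.26 N/m

For a monomial k ∝ F, x^-1, fractional errors add in quadrature:
  (1·δF/F)² = (1×0.00786)² = 6.17e-05;  (-1·δx/x)² = (-1×0.0136)² = 0.000186
δk/k = √(0.000248) = 0.0157
k = 207 N/m, so δk = 0.0157 × 207 = 3.26 N/m.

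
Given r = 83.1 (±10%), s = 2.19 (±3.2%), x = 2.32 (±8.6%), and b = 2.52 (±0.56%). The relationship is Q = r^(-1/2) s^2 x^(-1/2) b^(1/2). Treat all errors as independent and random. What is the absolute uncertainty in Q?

Products/powers → add relative errors in quadrature, weighted by exponent:
  (−½·δr/r)² = (-0.5×0.100)² = 0.00250;  (2·δs/s)² = (2×0.0320)² = 0.00410;  (−½·δx/x)² = (-0.5×0.0860)² = 0.00185;  (½·δb/b)² = (0.5×0.00560)² = 7.84e-06
δQ/Q = √(0.00845) = 0.0919
Q = 0.548, so δQ = 0.0919 × 0.548 = 0.0504.

0.0504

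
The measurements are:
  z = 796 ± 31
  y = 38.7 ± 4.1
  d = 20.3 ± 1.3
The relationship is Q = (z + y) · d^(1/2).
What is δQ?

185

Let u = z + y = 835. δu = √(δz² + δy²) = √(961 + 16.8) = 31.3, so δu/u = 0.0375.
Q is then a monomial in u, d:
δQ/Q = √((δu/u)² + (½·δd/d)²) = √(0.00140 + 0.00103) = 0.0493
Q = 3760, so δQ = 0.0493 × 3760 = 185.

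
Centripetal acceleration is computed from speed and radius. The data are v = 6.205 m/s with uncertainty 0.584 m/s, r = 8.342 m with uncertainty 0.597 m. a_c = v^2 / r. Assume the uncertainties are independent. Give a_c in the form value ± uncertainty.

4.615 ± 0.929 m/s^2

For a monomial a_c ∝ v^2, r^-1, fractional errors add in quadrature:
  (2·δv/v)² = (2×0.0941)² = 0.0354;  (-1·δr/r)² = (-1×0.0716)² = 0.00512
δa_c/a_c = √(0.0406) = 0.201
a_c = 4.615 m/s^2, so δa_c = 0.201 × 4.615 = 0.929 m/s^2.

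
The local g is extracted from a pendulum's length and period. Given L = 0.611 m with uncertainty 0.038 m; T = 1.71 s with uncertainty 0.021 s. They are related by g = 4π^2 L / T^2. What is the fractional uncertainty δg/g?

0.0669

Each factor contributes (exponent × relative error)² to (δg/g)²:
  (1·δL/L)² = (1×0.0622)² = 0.00387;  (-2·δT/T)² = (-2×0.0123)² = 0.000603
δg/g = √(0.00447) = 0.0669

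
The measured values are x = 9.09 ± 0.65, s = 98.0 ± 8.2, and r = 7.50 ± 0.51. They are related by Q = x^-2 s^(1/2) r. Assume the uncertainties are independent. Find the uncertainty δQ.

Each factor contributes (exponent × relative error)² to (δQ/Q)²:
  (-2·δx/x)² = (-2×0.0715)² = 0.0205;  (½·δs/s)² = (0.5×0.0837)² = 0.00175;  (1·δr/r)² = (1×0.0680)² = 0.00462
δQ/Q = √(0.0268) = 0.164
Q = 0.899, so δQ = 0.164 × 0.899 = 0.147.

0.147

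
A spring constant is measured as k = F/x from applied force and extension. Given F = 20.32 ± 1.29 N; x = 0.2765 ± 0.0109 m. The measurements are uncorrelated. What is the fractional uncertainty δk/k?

0.0747

Since k is a product/quotient, work with relative uncertainties:
  (1·δF/F)² = (1×0.0635)² = 0.00403;  (-1·δx/x)² = (-1×0.0394)² = 0.00155
δk/k = √(0.00558) = 0.0747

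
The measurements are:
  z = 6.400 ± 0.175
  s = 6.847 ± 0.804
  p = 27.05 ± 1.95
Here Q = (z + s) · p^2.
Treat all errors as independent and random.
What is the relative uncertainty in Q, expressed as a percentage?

15.7%

Let u = z + s = 13.25. δu = √(δz² + δs²) = √(0.0306 + 0.646) = 0.823, so δu/u = 0.0621.
Q is then a monomial in u, p:
δQ/Q = √((δu/u)² + (2·δp/p)²) = √(0.00386 + 0.0208) = 0.157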